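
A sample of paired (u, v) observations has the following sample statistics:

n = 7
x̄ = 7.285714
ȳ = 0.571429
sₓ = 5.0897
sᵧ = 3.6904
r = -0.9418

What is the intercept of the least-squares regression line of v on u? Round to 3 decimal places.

b = r · sᵧ/sₓ = -0.9418 · 3.6904/5.0897 = -0.682873
a = ȳ − b·x̄ = 0.571429 − (-0.682873)·7.285714 = 5.546646

5.547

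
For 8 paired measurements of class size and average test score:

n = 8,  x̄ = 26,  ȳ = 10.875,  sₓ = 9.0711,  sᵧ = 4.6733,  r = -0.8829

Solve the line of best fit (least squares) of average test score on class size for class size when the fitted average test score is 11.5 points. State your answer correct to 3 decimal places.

b = r · sᵧ/sₓ = -0.8829 · 4.6733/9.0711 = -0.454857
a = ȳ − b·x̄ = 10.875 − (-0.454857)·26 = 22.701291
Set a + b·x = 11.5: x = (11.5 − 22.701291) / (-0.454857) = 24.625943

24.626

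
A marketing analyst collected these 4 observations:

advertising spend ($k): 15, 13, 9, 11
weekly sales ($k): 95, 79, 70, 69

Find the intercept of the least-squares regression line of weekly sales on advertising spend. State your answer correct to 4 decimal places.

n = 4, Σx = 48, Σy = 313, Σxy = 3841, Σx² = 596
Sxx = Σx² − (Σx)²/n = 596 − 576 = 20
Sxy = Σxy − (Σx)(Σy)/n = 3841 − 3756 = 85
b = Sxy/Sxx = 85/20 = 4.25
a = ȳ − b·x̄ = 78.25 − 4.25·12 = 27.25

27.2500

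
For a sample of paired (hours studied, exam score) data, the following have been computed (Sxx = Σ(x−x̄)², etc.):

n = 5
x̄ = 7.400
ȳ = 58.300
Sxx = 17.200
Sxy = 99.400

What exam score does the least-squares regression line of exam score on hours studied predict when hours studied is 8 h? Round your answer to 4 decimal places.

b = Sxy/Sxx = 99.4/17.2 = 5.779070
a = ȳ − b·x̄ = 58.3 − 5.779070·7.4 = 15.534884
ŷ(8) = a + b·8 = 15.534884 + 5.779070·8 = 61.767442

61.7674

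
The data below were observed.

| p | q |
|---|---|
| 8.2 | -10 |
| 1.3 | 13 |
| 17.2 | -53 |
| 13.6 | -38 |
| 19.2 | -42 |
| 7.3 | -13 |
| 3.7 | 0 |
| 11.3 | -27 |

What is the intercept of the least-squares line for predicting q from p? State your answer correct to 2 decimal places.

14.29

n = 8, Σx = 81.8, Σy = -170, Σxy = -2699.9, Σx² = 1113.04
Sxx = Σx² − (Σx)²/n = 1113.04 − 836.405 = 276.635
Sxy = Σxy − (Σx)(Σy)/n = -2699.9 − (-1738.25) = -961.65
b = Sxy/Sxx = -961.65/276.635 = -3.476241
a = ȳ − b·x̄ = -21.25 − (-3.476241)·10.225 = 14.294567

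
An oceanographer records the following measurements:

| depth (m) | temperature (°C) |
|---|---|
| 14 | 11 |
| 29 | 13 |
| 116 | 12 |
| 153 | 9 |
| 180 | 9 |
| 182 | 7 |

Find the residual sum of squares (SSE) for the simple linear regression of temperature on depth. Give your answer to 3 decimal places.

9.195

n = 6, Σx = 674, Σy = 61, Σxy = 6194, Σx² = 103426, Σy² = 645
Sxx = Σx² − (Σx)²/n = 103426 − 75712.666667 = 27713.333333
Sxy = Σxy − (Σx)(Σy)/n = 6194 − 6852.333333 = -658.333333
Syy = Σy² − (Σy)²/n = 645 − 620.166667 = 24.833333
b = Sxy/Sxx = -658.333333/27713.333333 = -0.023755
SSE = Syy − b·Sxy = 24.833333 − (-0.023755)·(-658.333333) = 9.194551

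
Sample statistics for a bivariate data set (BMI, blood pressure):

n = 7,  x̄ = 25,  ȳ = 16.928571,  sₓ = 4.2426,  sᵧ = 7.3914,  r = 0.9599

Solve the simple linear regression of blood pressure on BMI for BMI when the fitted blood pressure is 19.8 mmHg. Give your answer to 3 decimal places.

26.717

b = r · sᵧ/sₓ = 0.9599 · 7.3914/4.2426 = 1.672325
a = ȳ − b·x̄ = 16.928571 − 1.672325·25 = -24.879547
Set a + b·x = 19.8: x = (19.8 − (-24.879547)) / 1.672325 = 26.717028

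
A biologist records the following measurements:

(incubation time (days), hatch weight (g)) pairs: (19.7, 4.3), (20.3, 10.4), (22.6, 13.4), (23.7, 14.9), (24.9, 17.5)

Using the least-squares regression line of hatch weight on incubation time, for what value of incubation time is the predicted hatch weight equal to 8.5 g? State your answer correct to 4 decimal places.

n = 5, Σx = 111.2, Σy = 60.5, Σxy = 1387.55, Σx² = 2492.64
Sxx = Σx² − (Σx)²/n = 2492.64 − 2473.088 = 19.552
Sxy = Σxy − (Σx)(Σy)/n = 1387.55 − 1345.52 = 42.03
b = Sxy/Sxx = 42.03/19.552 = 2.149652
a = ȳ − b·x̄ = 12.1 − 2.149652·22.24 = -35.708265
Set a + b·x = 8.5: x = (8.5 − (-35.708265)) / 2.149652 = 20.565310

20.5653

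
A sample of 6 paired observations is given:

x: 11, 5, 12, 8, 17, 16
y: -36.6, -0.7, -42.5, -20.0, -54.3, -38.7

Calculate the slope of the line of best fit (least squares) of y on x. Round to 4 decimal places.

-3.8028

n = 6, Σx = 69, Σy = -192.8, Σxy = -2618.4, Σx² = 899
Sxx = Σx² − (Σx)²/n = 899 − 793.5 = 105.5
Sxy = Σxy − (Σx)(Σy)/n = -2618.4 − (-2217.2) = -401.2
b = Sxy/Sxx = -401.2/105.5 = -3.802844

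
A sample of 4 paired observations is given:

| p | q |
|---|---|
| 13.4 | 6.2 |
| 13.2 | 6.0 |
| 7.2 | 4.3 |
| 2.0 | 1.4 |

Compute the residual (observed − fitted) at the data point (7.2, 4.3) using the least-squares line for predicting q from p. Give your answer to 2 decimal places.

0.53

n = 4, Σx = 35.8, Σy = 17.9, Σxy = 196.04, Σx² = 409.64
Sxx = Σx² − (Σx)²/n = 409.64 − 320.41 = 89.23
Sxy = Σxy − (Σx)(Σy)/n = 196.04 − 160.205 = 35.835
b = Sxy/Sxx = 35.835/89.23 = 0.401603
a = ȳ − b·x̄ = 4.475 − 0.401603·8.95 = 0.880657
ŷ(7.2) = 0.880657 + 0.401603·7.2 = 3.772195
residual = y − ŷ = 4.3 − 3.772195 = 0.527805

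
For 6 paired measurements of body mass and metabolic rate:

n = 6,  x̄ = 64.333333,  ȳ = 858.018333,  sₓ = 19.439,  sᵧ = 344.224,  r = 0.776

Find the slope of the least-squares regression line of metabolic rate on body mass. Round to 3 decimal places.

b = r · sᵧ/sₓ = 0.776 · 344.224/19.439 = 13.741336

13.741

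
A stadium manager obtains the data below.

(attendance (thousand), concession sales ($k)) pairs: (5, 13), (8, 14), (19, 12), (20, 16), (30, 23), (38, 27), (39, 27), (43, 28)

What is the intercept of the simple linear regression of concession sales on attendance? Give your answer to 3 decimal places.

n = 8, Σx = 202, Σy = 160, Σxy = 4698, Σx² = 6564
Sxx = Σx² − (Σx)²/n = 6564 − 5100.5 = 1463.5
Sxy = Σxy − (Σx)(Σy)/n = 4698 − 4040 = 658
b = Sxy/Sxx = 658/1463.5 = 0.449607
a = ȳ − b·x̄ = 20 − 0.449607·25.25 = 8.647421

8.647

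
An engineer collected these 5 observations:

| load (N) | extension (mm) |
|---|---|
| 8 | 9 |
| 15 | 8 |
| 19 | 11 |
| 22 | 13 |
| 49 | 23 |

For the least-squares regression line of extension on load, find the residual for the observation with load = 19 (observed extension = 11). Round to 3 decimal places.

-0.451

n = 5, Σx = 113, Σy = 64, Σxy = 1814, Σx² = 3535
Sxx = Σx² − (Σx)²/n = 3535 − 2553.8 = 981.2
Sxy = Σxy − (Σx)(Σy)/n = 1814 − 1446.4 = 367.6
b = Sxy/Sxx = 367.6/981.2 = 0.374643
a = ȳ − b·x̄ = 12.8 − 0.374643·22.6 = 4.333062
ŷ(19) = 4.333062 + 0.374643·19 = 11.451284
residual = y − ŷ = 11 − 11.451284 = -0.451284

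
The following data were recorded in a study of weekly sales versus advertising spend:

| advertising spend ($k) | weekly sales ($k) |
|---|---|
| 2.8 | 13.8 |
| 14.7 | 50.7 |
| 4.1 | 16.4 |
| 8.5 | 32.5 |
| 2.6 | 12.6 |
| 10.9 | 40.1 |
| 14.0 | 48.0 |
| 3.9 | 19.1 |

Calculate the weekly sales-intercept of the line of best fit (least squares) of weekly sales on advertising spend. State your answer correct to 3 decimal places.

n = 8, Σx = 61.5, Σy = 233.2, Σxy = 2343.76, Σx² = 649.77
Sxx = Σx² − (Σx)²/n = 649.77 − 472.78125 = 176.98875
Sxy = Σxy − (Σx)(Σy)/n = 2343.76 − 1792.725 = 551.035
b = Sxy/Sxx = 551.035/176.98875 = 3.113390
a = ȳ − b·x̄ = 29.15 − 3.113390·7.6875 = 5.215815

5.216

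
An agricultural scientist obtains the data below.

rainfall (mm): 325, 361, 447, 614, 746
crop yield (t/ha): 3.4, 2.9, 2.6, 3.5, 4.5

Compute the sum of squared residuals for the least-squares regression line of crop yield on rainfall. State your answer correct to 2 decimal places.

0.88

n = 5, Σx = 2493, Σy = 16.9, Σxy = 8820.1, Σx² = 1369267, Σy² = 59.23
Sxx = Σx² − (Σx)²/n = 1369267 − 1243009.8 = 126257.2
Sxy = Σxy − (Σx)(Σy)/n = 8820.1 − 8426.34 = 393.76
Syy = Σy² − (Σy)²/n = 59.23 − 57.122 = 2.108
b = Sxy/Sxx = 393.76/126257.2 = 0.003119
SSE = Syy − b·Sxy = 2.108 − 0.003119·393.76 = 0.879975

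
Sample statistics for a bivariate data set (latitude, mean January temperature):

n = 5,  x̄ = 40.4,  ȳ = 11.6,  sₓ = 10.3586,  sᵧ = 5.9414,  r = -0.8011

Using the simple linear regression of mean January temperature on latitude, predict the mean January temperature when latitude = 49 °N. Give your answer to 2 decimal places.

b = r · sᵧ/sₓ = -0.8011 · 5.9414/10.3586 = -0.459488
a = ȳ − b·x̄ = 11.6 − (-0.459488)·40.4 = 30.163327
ŷ(49) = a + b·49 = 30.163327 + (-0.459488)·49 = 7.648401

7.65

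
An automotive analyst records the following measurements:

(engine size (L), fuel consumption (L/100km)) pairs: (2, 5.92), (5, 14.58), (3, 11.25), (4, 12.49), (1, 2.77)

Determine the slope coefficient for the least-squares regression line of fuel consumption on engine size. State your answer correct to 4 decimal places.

3.0190

n = 5, Σx = 15, Σy = 47.01, Σxy = 171.22, Σx² = 55
Sxx = Σx² − (Σx)²/n = 55 − 45 = 10
Sxy = Σxy − (Σx)(Σy)/n = 171.22 − 141.03 = 30.19
b = Sxy/Sxx = 30.19/10 = 3.019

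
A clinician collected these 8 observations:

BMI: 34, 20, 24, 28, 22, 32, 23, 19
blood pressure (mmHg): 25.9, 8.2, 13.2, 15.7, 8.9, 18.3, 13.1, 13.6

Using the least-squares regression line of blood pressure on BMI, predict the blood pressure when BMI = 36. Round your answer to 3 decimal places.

n = 8, Σx = 202, Σy = 116.9, Σxy = 3142.1, Σx² = 5314
Sxx = Σx² − (Σx)²/n = 5314 − 5100.5 = 213.5
Sxy = Σxy − (Σx)(Σy)/n = 3142.1 − 2951.725 = 190.375
b = Sxy/Sxx = 190.375/213.5 = 0.891686
a = ȳ − b·x̄ = 14.6125 − 0.891686·25.25 = -7.902576
ŷ(36) = a + b·36 = -7.902576 + 0.891686·36 = 24.198126

24.198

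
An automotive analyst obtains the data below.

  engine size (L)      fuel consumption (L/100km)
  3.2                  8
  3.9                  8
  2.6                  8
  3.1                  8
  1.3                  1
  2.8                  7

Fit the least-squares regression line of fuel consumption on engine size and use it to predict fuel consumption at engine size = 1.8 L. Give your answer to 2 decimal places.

3.78

n = 6, Σx = 16.9, Σy = 40, Σxy = 123.3, Σx² = 51.35
Sxx = Σx² − (Σx)²/n = 51.35 − 47.601667 = 3.748333
Sxy = Σxy − (Σx)(Σy)/n = 123.3 − 112.666667 = 10.633333
b = Sxy/Sxx = 10.633333/3.748333 = 2.836816
a = ȳ − b·x̄ = 6.666667 − 2.836816·2.816667 = -1.323699
ŷ(1.8) = a + b·1.8 = -1.323699 + 2.836816·1.8 = 3.782570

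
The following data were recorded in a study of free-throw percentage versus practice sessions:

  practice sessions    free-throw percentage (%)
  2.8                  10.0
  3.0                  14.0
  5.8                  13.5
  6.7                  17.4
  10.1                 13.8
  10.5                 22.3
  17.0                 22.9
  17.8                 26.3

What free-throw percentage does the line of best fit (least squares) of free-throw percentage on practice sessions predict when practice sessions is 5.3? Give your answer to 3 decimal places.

14.117

n = 8, Σx = 73.7, Σy = 140.2, Σxy = 1495.85, Σx² = 913.47
Sxx = Σx² − (Σx)²/n = 913.47 − 678.96125 = 234.50875
Sxy = Σxy − (Σx)(Σy)/n = 1495.85 − 1291.5925 = 204.2575
b = Sxy/Sxx = 204.2575/234.50875 = 0.871002
a = ȳ − b·x̄ = 17.525 − 0.871002·9.2125 = 9.500898
ŷ(5.3) = a + b·5.3 = 9.500898 + 0.871002·5.3 = 14.117206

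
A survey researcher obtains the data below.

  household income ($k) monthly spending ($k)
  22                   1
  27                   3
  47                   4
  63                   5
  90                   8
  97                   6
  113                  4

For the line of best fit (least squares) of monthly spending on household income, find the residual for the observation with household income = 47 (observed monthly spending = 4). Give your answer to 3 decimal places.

n = 7, Σx = 459, Σy = 31, Σxy = 2360, Σx² = 37669
Sxx = Σx² − (Σx)²/n = 37669 − 30097.285714 = 7571.714286
Sxy = Σxy − (Σx)(Σy)/n = 2360 − 2032.714286 = 327.285714
b = Sxy/Sxx = 327.285714/7571.714286 = 0.043225
a = ȳ − b·x̄ = 4.428571 − 0.043225·65.571429 = 1.594261
ŷ(47) = 1.594261 + 0.043225·47 = 3.625825
residual = y − ŷ = 4 − 3.625825 = 0.374175

0.374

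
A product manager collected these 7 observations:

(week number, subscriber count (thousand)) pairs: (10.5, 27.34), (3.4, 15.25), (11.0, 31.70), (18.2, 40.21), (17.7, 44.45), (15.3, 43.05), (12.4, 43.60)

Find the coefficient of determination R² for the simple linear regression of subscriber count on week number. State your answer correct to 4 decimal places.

n = 7, Σx = 88.5, Σy = 245.6, Σxy = 3405.512, Σx² = 1275.19, Σy² = 9331.8372
Sxx = Σx² − (Σx)²/n = 1275.19 − 1118.892857 = 156.297143
Sxy = Σxy − (Σx)(Σy)/n = 3405.512 − 3105.085714 = 300.426286
Syy = Σy² − (Σy)²/n = 9331.8372 − 8617.051429 = 714.785771
R² = Sxy²/(Sxx·Syy) = (300.426286)²/(156.297143·714.785771) = 0.807884

0.8079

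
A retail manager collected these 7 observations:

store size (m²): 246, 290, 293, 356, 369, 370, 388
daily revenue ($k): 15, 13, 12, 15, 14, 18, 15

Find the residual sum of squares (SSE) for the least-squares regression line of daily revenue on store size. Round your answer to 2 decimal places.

n = 7, Σx = 2312, Σy = 102, Σxy = 33962, Σx² = 780806, Σy² = 1508
Sxx = Σx² − (Σx)²/n = 780806 − 763620.571429 = 17185.428571
Sxy = Σxy − (Σx)(Σy)/n = 33962 − 33689.142857 = 272.857143
Syy = Σy² − (Σy)²/n = 1508 − 1486.285714 = 21.714286
b = Sxy/Sxx = 272.857143/17185.428571 = 0.015877
SSE = Syy − b·Sxy = 21.714286 − 0.015877·272.857143 = 17.382068

17.38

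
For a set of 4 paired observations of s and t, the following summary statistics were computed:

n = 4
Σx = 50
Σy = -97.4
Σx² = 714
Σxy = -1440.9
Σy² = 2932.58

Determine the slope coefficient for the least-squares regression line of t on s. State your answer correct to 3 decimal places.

Sxx = Σx² − (Σx)²/n = 714 − 625 = 89
Sxy = Σxy − (Σx)(Σy)/n = -1440.9 − (-1217.5) = -223.4
b = Sxy/Sxx = -223.4/89 = -2.510112

-2.510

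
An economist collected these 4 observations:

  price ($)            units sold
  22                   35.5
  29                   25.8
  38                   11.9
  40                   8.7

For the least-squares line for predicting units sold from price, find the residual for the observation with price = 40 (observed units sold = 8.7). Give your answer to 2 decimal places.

n = 4, Σx = 129, Σy = 81.9, Σxy = 2329.4, Σx² = 4369
Sxx = Σx² − (Σx)²/n = 4369 − 4160.25 = 208.75
Sxy = Σxy − (Σx)(Σy)/n = 2329.4 − 2641.275 = -311.875
b = Sxy/Sxx = -311.875/208.75 = -1.494012
a = ȳ − b·x̄ = 20.475 − (-1.494012)·32.25 = 68.656886
ŷ(40) = 68.656886 + (-1.494012)·40 = 8.896407
residual = y − ŷ = 8.7 − 8.896407 = -0.196407

-0.20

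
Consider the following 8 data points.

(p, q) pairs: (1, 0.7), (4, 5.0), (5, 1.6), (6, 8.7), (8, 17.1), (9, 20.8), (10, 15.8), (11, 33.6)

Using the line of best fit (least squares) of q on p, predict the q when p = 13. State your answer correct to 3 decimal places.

n = 8, Σx = 54, Σy = 103.3, Σxy = 932.5, Σx² = 444
Sxx = Σx² − (Σx)²/n = 444 − 364.5 = 79.5
Sxy = Σxy − (Σx)(Σy)/n = 932.5 − 697.275 = 235.225
b = Sxy/Sxx = 235.225/79.5 = 2.958805
a = ȳ − b·x̄ = 12.9125 − 2.958805·6.75 = -7.059434
ŷ(13) = a + b·13 = -7.059434 + 2.958805·13 = 31.405031

31.405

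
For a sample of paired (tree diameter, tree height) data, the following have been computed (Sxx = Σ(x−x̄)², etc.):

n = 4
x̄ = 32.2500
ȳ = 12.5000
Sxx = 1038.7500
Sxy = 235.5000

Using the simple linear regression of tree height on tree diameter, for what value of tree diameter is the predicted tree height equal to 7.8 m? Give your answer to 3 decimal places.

b = Sxy/Sxx = 235.5/1038.75 = 0.226715
a = ȳ − b·x̄ = 12.5 − 0.226715·32.25 = 5.188448
Set a + b·x = 7.8: x = (7.8 − 5.188448) / 0.226715 = 11.519108

11.519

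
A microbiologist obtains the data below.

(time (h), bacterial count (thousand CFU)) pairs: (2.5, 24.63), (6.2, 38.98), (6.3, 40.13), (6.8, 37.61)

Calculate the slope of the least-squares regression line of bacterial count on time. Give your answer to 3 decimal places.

n = 4, Σx = 21.8, Σy = 141.35, Σxy = 811.818, Σx² = 130.62
Sxx = Σx² − (Σx)²/n = 130.62 − 118.81 = 11.81
Sxy = Σxy − (Σx)(Σy)/n = 811.818 − 770.3575 = 41.4605
b = Sxy/Sxx = 41.4605/11.81 = 3.510627

3.511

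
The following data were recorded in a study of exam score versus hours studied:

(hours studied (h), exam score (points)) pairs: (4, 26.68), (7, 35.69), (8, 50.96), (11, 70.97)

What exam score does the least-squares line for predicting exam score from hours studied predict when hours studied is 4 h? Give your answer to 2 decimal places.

n = 4, Σx = 30, Σy = 184.3, Σxy = 1544.9, Σx² = 250
Sxx = Σx² − (Σx)²/n = 250 − 225 = 25
Sxy = Σxy − (Σx)(Σy)/n = 1544.9 − 1382.25 = 162.65
b = Sxy/Sxx = 162.65/25 = 6.506
a = ȳ − b·x̄ = 46.075 − 6.506·7.5 = -2.72
ŷ(4) = a + b·4 = -2.72 + 6.506·4 = 23.304

23.30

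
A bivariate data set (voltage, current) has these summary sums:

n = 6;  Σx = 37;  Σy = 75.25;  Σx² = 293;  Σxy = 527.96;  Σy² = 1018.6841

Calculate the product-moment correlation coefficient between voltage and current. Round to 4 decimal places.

Sxx = Σx² − (Σx)²/n = 293 − 228.166667 = 64.833333
Sxy = Σxy − (Σx)(Σy)/n = 527.96 − 464.041667 = 63.918333
Syy = Σy² − (Σy)²/n = 1018.6841 − 943.760417 = 74.923683
r = Sxy/√(Sxx·Syy) = 63.918333/√(4857.552136) = 63.918333/69.696141 = 0.917100

0.9171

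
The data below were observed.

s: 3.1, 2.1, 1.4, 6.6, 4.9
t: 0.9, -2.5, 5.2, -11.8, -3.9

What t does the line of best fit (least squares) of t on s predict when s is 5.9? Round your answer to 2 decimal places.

n = 5, Σx = 18.1, Σy = -12.1, Σxy = -92.17, Σx² = 83.55
Sxx = Σx² − (Σx)²/n = 83.55 − 65.522 = 18.028
Sxy = Σxy − (Σx)(Σy)/n = -92.17 − (-43.802) = -48.368
b = Sxy/Sxx = -48.368/18.028 = -2.682938
a = ȳ − b·x̄ = -2.42 − (-2.682938)·3.62 = 7.292234
ŷ(5.9) = a + b·5.9 = 7.292234 + (-2.682938)·5.9 = -8.537098

-8.54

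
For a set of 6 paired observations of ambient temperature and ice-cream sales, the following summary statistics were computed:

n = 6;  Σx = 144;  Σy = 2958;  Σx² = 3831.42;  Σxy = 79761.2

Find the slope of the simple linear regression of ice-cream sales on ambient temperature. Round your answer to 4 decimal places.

Sxx = Σx² − (Σx)²/n = 3831.42 − 3456 = 375.42
Sxy = Σxy − (Σx)(Σy)/n = 79761.2 − 70992 = 8769.2
b = Sxy/Sxx = 8769.2/375.42 = 23.358372

23.3584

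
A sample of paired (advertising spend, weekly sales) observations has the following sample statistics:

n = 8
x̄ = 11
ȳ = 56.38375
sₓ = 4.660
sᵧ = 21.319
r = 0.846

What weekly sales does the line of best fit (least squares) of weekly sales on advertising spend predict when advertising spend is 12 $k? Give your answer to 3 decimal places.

60.254

b = r · sᵧ/sₓ = 0.846 · 21.319/4.66 = 3.870359
a = ȳ − b·x̄ = 56.38375 − 3.870359·11 = 13.809798
ŷ(12) = a + b·12 = 13.809798 + 3.870359·12 = 60.254109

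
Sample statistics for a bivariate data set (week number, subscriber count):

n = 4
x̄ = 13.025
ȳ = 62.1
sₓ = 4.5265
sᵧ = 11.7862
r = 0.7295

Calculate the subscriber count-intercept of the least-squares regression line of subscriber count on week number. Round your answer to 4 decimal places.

b = r · sᵧ/sₓ = 0.7295 · 11.7862/4.5265 = 1.899488
a = ȳ − b·x̄ = 62.1 − 1.899488·13.025 = 37.359167

37.3592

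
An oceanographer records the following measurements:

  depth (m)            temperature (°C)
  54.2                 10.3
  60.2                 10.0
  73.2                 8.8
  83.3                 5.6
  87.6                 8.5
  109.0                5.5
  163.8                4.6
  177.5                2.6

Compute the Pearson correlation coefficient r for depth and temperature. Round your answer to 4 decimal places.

-0.9074

n = 8, Σx = 808.8, Σy = 55.9, Σxy = 4829.98, Σx² = 96750.26, Σy² = 445.31
Sxx = Σx² − (Σx)²/n = 96750.26 − 81769.68 = 14980.58
Sxy = Σxy − (Σx)(Σy)/n = 4829.98 − 5651.49 = -821.51
Syy = Σy² − (Σy)²/n = 445.31 − 390.60125 = 54.70875
r = Sxy/√(Sxx·Syy) = -821.51/√(819568.806075) = -821.51/905.300395 = -0.907445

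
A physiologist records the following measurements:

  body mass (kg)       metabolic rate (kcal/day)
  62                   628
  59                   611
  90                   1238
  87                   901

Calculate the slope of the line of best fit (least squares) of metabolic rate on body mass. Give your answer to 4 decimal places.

16.5586

n = 4, Σx = 298, Σy = 3378, Σxy = 264792, Σx² = 22994
Sxx = Σx² − (Σx)²/n = 22994 − 22201 = 793
Sxy = Σxy − (Σx)(Σy)/n = 264792 − 251661 = 13131
b = Sxy/Sxx = 13131/793 = 16.558638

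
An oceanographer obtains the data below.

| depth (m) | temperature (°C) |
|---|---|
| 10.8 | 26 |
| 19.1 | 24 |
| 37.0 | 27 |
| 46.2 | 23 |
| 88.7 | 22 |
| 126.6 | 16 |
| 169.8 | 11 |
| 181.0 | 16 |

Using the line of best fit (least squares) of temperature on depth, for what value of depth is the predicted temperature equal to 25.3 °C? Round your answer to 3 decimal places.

n = 8, Σx = 679.2, Σy = 165, Σxy = 11541.6, Σx² = 89473.18
Sxx = Σx² − (Σx)²/n = 89473.18 − 57664.08 = 31809.1
Sxy = Σxy − (Σx)(Σy)/n = 11541.6 − 14008.5 = -2466.9
b = Sxy/Sxx = -2466.9/31809.1 = -0.077553
a = ȳ − b·x̄ = 20.625 − (-0.077553)·84.9 = 27.209273
Set a + b·x = 25.3: x = (25.3 − 27.209273) / (-0.077553) = 24.618861

24.619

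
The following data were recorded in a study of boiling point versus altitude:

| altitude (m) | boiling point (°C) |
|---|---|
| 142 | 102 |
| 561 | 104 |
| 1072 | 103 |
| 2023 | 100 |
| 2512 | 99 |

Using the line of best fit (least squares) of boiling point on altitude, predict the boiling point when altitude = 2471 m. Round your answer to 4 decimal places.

99.4849

n = 5, Σx = 6310, Σy = 508, Σxy = 634232, Σx² = 11886742
Sxx = Σx² − (Σx)²/n = 11886742 − 7963220 = 3923522
Sxy = Σxy − (Σx)(Σy)/n = 634232 − 641096 = -6864
b = Sxy/Sxx = -6864/3923522 = -0.001749
a = ȳ − b·x̄ = 101.6 − (-0.001749)·1262 = 103.807804
ŷ(2471) = a + b·2471 = 103.807804 + (-0.001749)·2471 = 99.484917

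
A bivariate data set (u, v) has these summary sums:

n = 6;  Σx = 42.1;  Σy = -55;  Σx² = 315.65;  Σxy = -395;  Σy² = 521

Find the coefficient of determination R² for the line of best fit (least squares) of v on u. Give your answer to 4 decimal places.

Sxx = Σx² − (Σx)²/n = 315.65 − 295.401667 = 20.248333
Sxy = Σxy − (Σx)(Σy)/n = -395 − (-385.916667) = -9.083333
Syy = Σy² − (Σy)²/n = 521 − 504.166667 = 16.833333
R² = Sxy²/(Sxx·Syy) = (-9.083333)²/(20.248333·16.833333) = 0.242064

0.2421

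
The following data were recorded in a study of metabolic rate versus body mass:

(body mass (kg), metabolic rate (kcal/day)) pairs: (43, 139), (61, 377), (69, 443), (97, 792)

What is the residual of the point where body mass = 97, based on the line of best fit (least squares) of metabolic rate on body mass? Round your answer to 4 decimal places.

0.3960

n = 4, Σx = 270, Σy = 1751, Σxy = 136365, Σx² = 19740
Sxx = Σx² − (Σx)²/n = 19740 − 18225 = 1515
Sxy = Σxy − (Σx)(Σy)/n = 136365 − 118192.5 = 18172.5
b = Sxy/Sxx = 18172.5/1515 = 11.995050
a = ȳ − b·x̄ = 437.75 − 11.995050·67.5 = -371.915842
ŷ(97) = -371.915842 + 11.995050·97 = 791.603960
residual = y − ŷ = 792 − 791.603960 = 0.396040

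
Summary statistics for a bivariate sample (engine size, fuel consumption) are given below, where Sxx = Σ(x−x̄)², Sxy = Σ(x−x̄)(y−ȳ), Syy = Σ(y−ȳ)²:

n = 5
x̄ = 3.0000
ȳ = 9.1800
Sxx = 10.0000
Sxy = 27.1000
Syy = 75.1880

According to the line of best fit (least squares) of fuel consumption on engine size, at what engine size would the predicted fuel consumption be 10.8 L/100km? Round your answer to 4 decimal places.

b = Sxy/Sxx = 27.1/10 = 2.71
a = ȳ − b·x̄ = 9.18 − 2.71·3 = 1.05
Set a + b·x = 10.8: x = (10.8 − 1.05) / 2.71 = 3.597786

3.5978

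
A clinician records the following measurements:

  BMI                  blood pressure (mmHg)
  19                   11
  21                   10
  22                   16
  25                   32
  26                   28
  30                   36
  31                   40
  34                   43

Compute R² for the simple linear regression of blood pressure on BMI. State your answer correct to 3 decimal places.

0.921

n = 8, Σx = 208, Σy = 216, Σxy = 6081, Σx² = 5604, Σy² = 7030
Sxx = Σx² − (Σx)²/n = 5604 − 5408 = 196
Sxy = Σxy − (Σx)(Σy)/n = 6081 − 5616 = 465
Syy = Σy² − (Σy)²/n = 7030 − 5832 = 1198
R² = Sxy²/(Sxx·Syy) = (465)²/(196·1198) = 0.920859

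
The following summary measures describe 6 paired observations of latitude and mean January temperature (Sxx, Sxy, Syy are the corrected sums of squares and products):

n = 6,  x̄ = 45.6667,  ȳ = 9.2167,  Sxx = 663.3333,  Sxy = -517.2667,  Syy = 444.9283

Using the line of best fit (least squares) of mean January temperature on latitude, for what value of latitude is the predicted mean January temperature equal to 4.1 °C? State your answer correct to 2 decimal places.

52.23

b = Sxy/Sxx = -517.2667/663.3333 = -0.779799
a = ȳ − b·x̄ = 9.2167 − (-0.779799)·45.6667 = 44.827551
Set a + b·x = 4.1: x = (4.1 − 44.827551) / (-0.779799) = 52.228262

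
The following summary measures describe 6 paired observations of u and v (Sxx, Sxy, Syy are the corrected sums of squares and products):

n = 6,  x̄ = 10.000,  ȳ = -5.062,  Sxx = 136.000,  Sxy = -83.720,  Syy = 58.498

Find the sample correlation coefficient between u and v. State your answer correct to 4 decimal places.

r = Sxy/√(Sxx·Syy) = -83.72/√(7955.728) = -83.72/89.194888 = -0.938619

-0.9386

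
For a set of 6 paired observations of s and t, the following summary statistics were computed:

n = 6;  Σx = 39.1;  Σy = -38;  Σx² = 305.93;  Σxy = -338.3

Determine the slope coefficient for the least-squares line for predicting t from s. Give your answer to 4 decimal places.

-1.7733

Sxx = Σx² − (Σx)²/n = 305.93 − 254.801667 = 51.128333
Sxy = Σxy − (Σx)(Σy)/n = -338.3 − (-247.633333) = -90.666667
b = Sxy/Sxx = -90.666667/51.128333 = -1.773316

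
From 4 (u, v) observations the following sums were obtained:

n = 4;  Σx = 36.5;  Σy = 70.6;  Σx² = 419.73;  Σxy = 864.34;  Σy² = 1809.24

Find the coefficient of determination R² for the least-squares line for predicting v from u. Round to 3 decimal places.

0.993

Sxx = Σx² − (Σx)²/n = 419.73 − 333.0625 = 86.6675
Sxy = Σxy − (Σx)(Σy)/n = 864.34 − 644.225 = 220.115
Syy = Σy² − (Σy)²/n = 1809.24 − 1246.09 = 563.15
R² = Sxy²/(Sxx·Syy) = (220.115)²/(86.6675·563.15) = 0.992702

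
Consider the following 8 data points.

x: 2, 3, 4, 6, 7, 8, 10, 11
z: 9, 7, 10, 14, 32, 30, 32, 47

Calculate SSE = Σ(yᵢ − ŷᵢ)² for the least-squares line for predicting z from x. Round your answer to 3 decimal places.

n = 8, Σx = 51, Σy = 181, Σxy = 1464, Σx² = 399, Σy² = 5583
Sxx = Σx² − (Σx)²/n = 399 − 325.125 = 73.875
Sxy = Σxy − (Σx)(Σy)/n = 1464 − 1153.875 = 310.125
Syy = Σy² − (Σy)²/n = 5583 − 4095.125 = 1487.875
b = Sxy/Sxx = 310.125/73.875 = 4.197970
SSE = Syy − b·Sxy = 1487.875 − 4.197970·310.125 = 185.979695

185.980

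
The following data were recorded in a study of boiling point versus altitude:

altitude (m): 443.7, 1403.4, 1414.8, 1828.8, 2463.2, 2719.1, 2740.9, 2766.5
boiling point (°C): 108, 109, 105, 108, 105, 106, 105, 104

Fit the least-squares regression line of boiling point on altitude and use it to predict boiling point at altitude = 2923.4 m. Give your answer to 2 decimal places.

n = 8, Σx = 15780.4, Σy = 850, Σxy = 1669325.7, Σx² = 36139483.84
Sxx = Σx² − (Σx)²/n = 36139483.84 − 31127628.02 = 5011855.82
Sxy = Σxy − (Σx)(Σy)/n = 1669325.7 − 1676667.5 = -7341.8
b = Sxy/Sxx = -7341.8/5011855.82 = -0.001465
a = ȳ − b·x̄ = 106.25 − (-0.001465)·1972.55 = 109.139562
ŷ(2923.4) = a + b·2923.4 = 109.139562 + (-0.001465)·2923.4 = 104.857113

104.86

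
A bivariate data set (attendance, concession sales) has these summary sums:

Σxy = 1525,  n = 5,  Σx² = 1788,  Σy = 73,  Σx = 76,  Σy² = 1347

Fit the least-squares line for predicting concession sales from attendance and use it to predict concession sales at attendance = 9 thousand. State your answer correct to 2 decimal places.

Sxx = Σx² − (Σx)²/n = 1788 − 1155.2 = 632.8
Sxy = Σxy − (Σx)(Σy)/n = 1525 − 1109.6 = 415.4
b = Sxy/Sxx = 415.4/632.8 = 0.656448
a = ȳ − b·x̄ = 14.6 − 0.656448·15.2 = 4.621997
ŷ(9) = a + b·9 = 4.621997 + 0.656448·9 = 10.530025

10.53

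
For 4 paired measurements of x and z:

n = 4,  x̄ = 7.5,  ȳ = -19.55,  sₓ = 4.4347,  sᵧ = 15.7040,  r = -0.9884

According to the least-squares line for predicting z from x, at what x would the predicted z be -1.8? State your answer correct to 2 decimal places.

2.43

b = r · sᵧ/sₓ = -0.9884 · 15.704/4.4347 = -3.500086
a = ȳ − b·x̄ = -19.55 − (-3.500086)·7.5 = 6.700649
Set a + b·x = -1.8: x = (-1.8 − 6.700649) / (-3.500086) = 2.428697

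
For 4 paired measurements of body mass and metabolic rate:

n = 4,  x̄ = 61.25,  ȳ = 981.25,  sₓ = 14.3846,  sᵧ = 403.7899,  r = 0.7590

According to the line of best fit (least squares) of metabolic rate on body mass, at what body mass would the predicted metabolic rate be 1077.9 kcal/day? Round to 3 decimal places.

b = r · sᵧ/sₓ = 0.759 · 403.7899/14.3846 = 21.305878
a = ȳ − b·x̄ = 981.25 − 21.305878·61.25 = -323.735034
Set a + b·x = 1077.9: x = (1077.9 − (-323.735034)) / 21.305878 = 65.786307

65.786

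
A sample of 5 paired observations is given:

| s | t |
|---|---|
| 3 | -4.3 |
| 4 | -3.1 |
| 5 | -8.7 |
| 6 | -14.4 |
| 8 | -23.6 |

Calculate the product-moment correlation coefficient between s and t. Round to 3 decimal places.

n = 5, Σx = 26, Σy = -54.1, Σxy = -344, Σx² = 150, Σy² = 868.11
Sxx = Σx² − (Σx)²/n = 150 − 135.2 = 14.8
Sxy = Σxy − (Σx)(Σy)/n = -344 − (-281.32) = -62.68
Syy = Σy² − (Σy)²/n = 868.11 − 585.362 = 282.748
r = Sxy/√(Sxx·Syy) = -62.68/√(4184.6704) = -62.68/64.689028 = -0.968943

-0.969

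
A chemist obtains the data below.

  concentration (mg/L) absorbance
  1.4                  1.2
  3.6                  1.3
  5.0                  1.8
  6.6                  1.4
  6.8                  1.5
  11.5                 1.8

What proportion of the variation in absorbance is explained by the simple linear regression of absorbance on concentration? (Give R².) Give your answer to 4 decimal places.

n = 6, Σx = 34.9, Σy = 9, Σxy = 55.5, Σx² = 261.97, Σy² = 13.82
Sxx = Σx² − (Σx)²/n = 261.97 − 203.001667 = 58.968333
Sxy = Σxy − (Σx)(Σy)/n = 55.5 − 52.35 = 3.15
Syy = Σy² − (Σy)²/n = 13.82 − 13.5 = 0.32
R² = Sxy²/(Sxx·Syy) = (3.15)²/(58.968333·0.32) = 0.525838

0.5258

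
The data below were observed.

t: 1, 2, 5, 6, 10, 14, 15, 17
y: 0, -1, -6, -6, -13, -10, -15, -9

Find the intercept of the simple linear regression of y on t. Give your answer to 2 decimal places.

n = 8, Σx = 70, Σy = -60, Σxy = -716, Σx² = 876
Sxx = Σx² − (Σx)²/n = 876 − 612.5 = 263.5
Sxy = Σxy − (Σx)(Σy)/n = -716 − (-525) = -191
b = Sxy/Sxx = -191/263.5 = -0.724858
a = ȳ − b·x̄ = -7.5 − (-0.724858)·8.75 = -1.157495

-1.16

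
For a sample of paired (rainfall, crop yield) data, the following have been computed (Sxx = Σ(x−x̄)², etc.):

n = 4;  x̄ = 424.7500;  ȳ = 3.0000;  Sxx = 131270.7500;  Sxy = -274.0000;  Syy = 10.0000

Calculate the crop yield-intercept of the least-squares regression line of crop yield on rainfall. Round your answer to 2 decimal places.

b = Sxy/Sxx = -274/131270.75 = -0.002087
a = ȳ − b·x̄ = 3 − (-0.002087)·424.75 = 3.886576

3.89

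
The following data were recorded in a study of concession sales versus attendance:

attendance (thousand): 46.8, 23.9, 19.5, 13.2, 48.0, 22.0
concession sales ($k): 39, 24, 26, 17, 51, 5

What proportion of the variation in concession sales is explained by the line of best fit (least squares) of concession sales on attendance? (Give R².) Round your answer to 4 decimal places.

n = 6, Σx = 173.4, Σy = 162, Σxy = 5688.2, Σx² = 6103.94, Σy² = 5688
Sxx = Σx² − (Σx)²/n = 6103.94 − 5011.26 = 1092.68
Sxy = Σxy − (Σx)(Σy)/n = 5688.2 − 4681.8 = 1006.4
Syy = Σy² − (Σy)²/n = 5688 − 4374 = 1314
R² = Sxy²/(Sxx·Syy) = (1006.4)²/(1092.68·1314) = 0.705428

0.7054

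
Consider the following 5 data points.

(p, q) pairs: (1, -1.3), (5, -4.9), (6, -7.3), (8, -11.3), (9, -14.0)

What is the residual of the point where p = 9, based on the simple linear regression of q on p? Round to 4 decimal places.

n = 5, Σx = 29, Σy = -38.8, Σxy = -286, Σx² = 207
Sxx = Σx² − (Σx)²/n = 207 − 168.2 = 38.8
Sxy = Σxy − (Σx)(Σy)/n = -286 − (-225.04) = -60.96
b = Sxy/Sxx = -60.96/38.8 = -1.571134
a = ȳ − b·x̄ = -7.76 − (-1.571134)·5.8 = 1.352577
ŷ(9) = 1.352577 + (-1.571134)·9 = -12.787629
residual = y − ŷ = -14.0 − (-12.787629) = -1.212371

-1.2124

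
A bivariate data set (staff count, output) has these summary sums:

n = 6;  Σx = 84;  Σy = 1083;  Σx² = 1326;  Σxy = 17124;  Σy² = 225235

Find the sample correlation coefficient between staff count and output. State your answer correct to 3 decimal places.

Sxx = Σx² − (Σx)²/n = 1326 − 1176 = 150
Sxy = Σxy − (Σx)(Σy)/n = 17124 − 15162 = 1962
Syy = Σy² − (Σy)²/n = 225235 − 195481.5 = 29753.5
r = Sxy/√(Sxx·Syy) = 1962/√(4463025) = 1962/2112.587276 = 0.928719

0.929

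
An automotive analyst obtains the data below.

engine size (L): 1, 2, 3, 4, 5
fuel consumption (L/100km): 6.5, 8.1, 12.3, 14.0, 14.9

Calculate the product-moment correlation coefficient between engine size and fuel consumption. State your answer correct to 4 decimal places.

n = 5, Σx = 15, Σy = 55.8, Σxy = 190.1, Σx² = 55, Σy² = 677.16
Sxx = Σx² − (Σx)²/n = 55 − 45 = 10
Sxy = Σxy − (Σx)(Σy)/n = 190.1 − 167.4 = 22.7
Syy = Σy² − (Σy)²/n = 677.16 − 622.728 = 54.432
r = Sxy/√(Sxx·Syy) = 22.7/√(544.32) = 22.7/23.330667 = 0.972968

0.9730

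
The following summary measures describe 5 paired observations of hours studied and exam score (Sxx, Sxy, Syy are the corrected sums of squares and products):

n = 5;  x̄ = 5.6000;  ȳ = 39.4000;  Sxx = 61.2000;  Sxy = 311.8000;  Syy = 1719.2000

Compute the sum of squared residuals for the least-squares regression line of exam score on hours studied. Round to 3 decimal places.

b = Sxy/Sxx = 311.8/61.2 = 5.094771
SSE = Syy − b·Sxy = 1719.2 − 5.094771·311.8 = 130.650327

130.650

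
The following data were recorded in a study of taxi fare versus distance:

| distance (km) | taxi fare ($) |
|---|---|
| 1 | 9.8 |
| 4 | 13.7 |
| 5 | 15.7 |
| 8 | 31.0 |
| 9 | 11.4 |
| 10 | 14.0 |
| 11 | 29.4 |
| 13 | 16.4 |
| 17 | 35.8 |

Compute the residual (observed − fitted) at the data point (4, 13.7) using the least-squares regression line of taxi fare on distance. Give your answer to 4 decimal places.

-0.0164

n = 9, Σx = 78, Σy = 177.2, Σxy = 1778.9, Σx² = 866
Sxx = Σx² − (Σx)²/n = 866 − 676 = 190
Sxy = Σxy − (Σx)(Σy)/n = 1778.9 − 1535.733333 = 243.166667
b = Sxy/Sxx = 243.166667/190 = 1.279825
a = ȳ − b·x̄ = 19.688889 − 1.279825·8.666667 = 8.597076
ŷ(4) = 8.597076 + 1.279825·4 = 13.716374
residual = y − ŷ = 13.7 − 13.716374 = -0.016374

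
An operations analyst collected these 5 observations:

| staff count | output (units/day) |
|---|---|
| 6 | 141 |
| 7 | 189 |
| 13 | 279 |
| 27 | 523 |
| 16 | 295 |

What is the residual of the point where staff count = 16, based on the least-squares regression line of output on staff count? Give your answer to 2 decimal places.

n = 5, Σx = 69, Σy = 1427, Σxy = 24637, Σx² = 1239
Sxx = Σx² − (Σx)²/n = 1239 − 952.2 = 286.8
Sxy = Σxy − (Σx)(Σy)/n = 24637 − 19692.6 = 4944.4
b = Sxy/Sxx = 4944.4/286.8 = 17.239888
a = ȳ − b·x̄ = 285.4 − 17.239888·13.8 = 47.489540
ŷ(16) = 47.489540 + 17.239888·16 = 323.327755
residual = y − ŷ = 295 − 323.327755 = -28.327755

-28.33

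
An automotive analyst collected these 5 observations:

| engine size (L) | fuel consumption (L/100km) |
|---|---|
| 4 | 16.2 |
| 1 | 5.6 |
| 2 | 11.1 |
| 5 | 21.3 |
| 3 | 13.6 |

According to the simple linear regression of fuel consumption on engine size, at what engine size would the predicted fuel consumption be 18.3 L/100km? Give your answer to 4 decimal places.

n = 5, Σx = 15, Σy = 67.8, Σxy = 239.9, Σx² = 55
Sxx = Σx² − (Σx)²/n = 55 − 45 = 10
Sxy = Σxy − (Σx)(Σy)/n = 239.9 − 203.4 = 36.5
b = Sxy/Sxx = 36.5/10 = 3.65
a = ȳ − b·x̄ = 13.56 − 3.65·3 = 2.61
Set a + b·x = 18.3: x = (18.3 − 2.61) / 3.65 = 4.298630

4.2986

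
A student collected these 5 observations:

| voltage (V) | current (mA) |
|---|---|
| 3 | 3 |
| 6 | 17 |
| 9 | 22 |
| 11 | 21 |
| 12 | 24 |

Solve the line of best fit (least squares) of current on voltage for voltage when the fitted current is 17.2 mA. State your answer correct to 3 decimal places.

n = 5, Σx = 41, Σy = 87, Σxy = 828, Σx² = 391
Sxx = Σx² − (Σx)²/n = 391 − 336.2 = 54.8
Sxy = Σxy − (Σx)(Σy)/n = 828 − 713.4 = 114.6
b = Sxy/Sxx = 114.6/54.8 = 2.091241
a = ȳ − b·x̄ = 17.4 − 2.091241·8.2 = 0.251825
Set a + b·x = 17.2: x = (17.2 − 0.251825) / 2.091241 = 8.104363

8.104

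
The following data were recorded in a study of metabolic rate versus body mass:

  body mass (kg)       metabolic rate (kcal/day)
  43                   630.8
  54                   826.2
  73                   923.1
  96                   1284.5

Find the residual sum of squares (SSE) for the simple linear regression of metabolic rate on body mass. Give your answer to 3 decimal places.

8559.919

n = 4, Σx = 266, Σy = 3664.6, Σxy = 262437.5, Σx² = 19310, Σy² = 3582568.94
Sxx = Σx² − (Σx)²/n = 19310 − 17689 = 1621
Sxy = Σxy − (Σx)(Σy)/n = 262437.5 − 243695.9 = 18741.6
Syy = Σy² − (Σy)²/n = 3582568.94 − 3357323.29 = 225245.65
b = Sxy/Sxx = 18741.6/1621 = 11.561752
SSE = Syy − b·Sxy = 225245.65 − 11.561752·18741.6 = 8559.918624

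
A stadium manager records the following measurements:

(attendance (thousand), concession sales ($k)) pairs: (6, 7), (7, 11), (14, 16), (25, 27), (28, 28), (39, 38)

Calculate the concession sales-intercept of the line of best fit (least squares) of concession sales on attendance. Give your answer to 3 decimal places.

3.330

n = 6, Σx = 119, Σy = 127, Σxy = 3284, Σx² = 3211
Sxx = Σx² − (Σx)²/n = 3211 − 2360.166667 = 850.833333
Sxy = Σxy − (Σx)(Σy)/n = 3284 − 2518.833333 = 765.166667
b = Sxy/Sxx = 765.166667/850.833333 = 0.899314
a = ȳ − b·x̄ = 21.166667 − 0.899314·19.833333 = 3.330264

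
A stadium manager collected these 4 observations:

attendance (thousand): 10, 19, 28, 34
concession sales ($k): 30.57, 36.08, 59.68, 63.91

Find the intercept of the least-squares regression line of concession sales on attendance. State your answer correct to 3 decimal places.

n = 4, Σx = 91, Σy = 190.24, Σxy = 4835.2, Σx² = 2401
Sxx = Σx² − (Σx)²/n = 2401 − 2070.25 = 330.75
Sxy = Σxy − (Σx)(Σy)/n = 4835.2 − 4327.96 = 507.24
b = Sxy/Sxx = 507.24/330.75 = 1.533605
a = ȳ − b·x̄ = 47.56 − 1.533605·22.75 = 12.670476

12.670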